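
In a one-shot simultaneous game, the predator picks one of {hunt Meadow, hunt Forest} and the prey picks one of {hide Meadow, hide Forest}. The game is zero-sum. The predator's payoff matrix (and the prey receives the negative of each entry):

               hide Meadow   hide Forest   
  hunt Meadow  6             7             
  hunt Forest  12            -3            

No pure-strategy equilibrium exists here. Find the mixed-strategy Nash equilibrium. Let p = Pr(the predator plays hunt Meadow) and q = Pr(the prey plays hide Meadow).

p = 15/16, q = 5/8

For the prey to be willing to mix, the prey must be indifferent between hide Meadow and hide Forest, which pins down the predator's mix.
  the prey's payoff from hide Meadow: p·(-6) + (1−p)·(-12) = 6p - 12
  the prey's payoff from hide Forest: p·(-7) + (1−p)·3 = -10p + 3
  6p - 12 = -10p + 3  ⇒  16p = 15  ⇒  p = 15/16.
Set the predator's expected payoff from hunt Meadow equal to that from hunt Forest:
  the predator's payoff from hunt Meadow: q·6 + (1−q)·7 = -q + 7
  the predator's payoff from hunt Forest: q·12 + (1−q)·(-3) = 15q - 3
  -q + 7 = 15q - 3  ⇒  -16q = -10  ⇒  q = 5/8.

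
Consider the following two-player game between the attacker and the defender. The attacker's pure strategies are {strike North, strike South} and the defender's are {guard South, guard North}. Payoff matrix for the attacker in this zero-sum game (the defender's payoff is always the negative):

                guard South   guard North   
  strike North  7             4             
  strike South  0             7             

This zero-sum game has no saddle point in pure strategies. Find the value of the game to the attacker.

The defender's mix must leave the attacker indifferent between strike North and strike South.
  the attacker's expected payoff from strike North: q·7 + (1−q)·4 = 3q + 4
  the attacker's expected payoff from strike South: q·0 + (1−q)·7 = -7q + 7
  3q + 4 = -7q + 7  ⇒  10q = 3  ⇒  q = 3/10.
The value is the attacker's expected payoff against this mix (using strike North): (3/10)·7 + (7/10)·4 = 49/10.

v = 49/10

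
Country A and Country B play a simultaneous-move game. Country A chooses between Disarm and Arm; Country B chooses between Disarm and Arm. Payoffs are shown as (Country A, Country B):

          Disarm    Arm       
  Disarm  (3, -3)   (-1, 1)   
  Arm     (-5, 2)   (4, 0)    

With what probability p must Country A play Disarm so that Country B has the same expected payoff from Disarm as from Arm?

Country B's indifference between Disarm and Arm determines Country A's mixing probability p:
  Country B's payoff from Disarm: p·(-3) + (1−p)·2 = -5p + 2
  Country B's payoff from Arm: p·1 + (1−p)·0 = p
  -5p + 2 = p  ⇒  -6p = -2  ⇒  p = 1/3.

p = 1/3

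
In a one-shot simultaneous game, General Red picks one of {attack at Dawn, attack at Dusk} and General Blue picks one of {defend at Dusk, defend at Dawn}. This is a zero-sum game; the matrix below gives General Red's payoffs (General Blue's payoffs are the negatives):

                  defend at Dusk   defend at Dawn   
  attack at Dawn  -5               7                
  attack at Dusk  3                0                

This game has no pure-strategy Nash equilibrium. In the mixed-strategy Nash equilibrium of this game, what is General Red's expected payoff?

In a mixed equilibrium General Red is indifferent between attack at Dawn and attack at Dusk; this condition fixes q.
  General Red's payoff to attack at Dawn: q·(-5) + (1−q)·7 = -12q + 7
  General Red's payoff to attack at Dusk: q·3 + (1−q)·0 = 3q
  -12q + 7 = 3q  ⇒  -15q = -7  ⇒  q = 7/15.
At equilibrium General Red is indifferent across rows, so General Red's payoff equals the payoff from attack at Dawn: (7/15)·(-5) + (8/15)·7 = 7/5.

7/5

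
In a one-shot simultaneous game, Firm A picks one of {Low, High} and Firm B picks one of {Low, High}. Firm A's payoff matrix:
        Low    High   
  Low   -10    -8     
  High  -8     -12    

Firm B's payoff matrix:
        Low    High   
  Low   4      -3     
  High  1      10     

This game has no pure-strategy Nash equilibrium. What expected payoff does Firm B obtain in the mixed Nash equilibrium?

43/16

For Firm B to be willing to mix, Firm B must be indifferent between Low and High, which pins down Firm A's mix.
  Firm B's expected payoff from Low: p·4 + (1−p)·1 = 3p + 1
  Firm B's expected payoff from High: p·(-3) + (1−p)·10 = -13p + 10
  3p + 1 = -13p + 10  ⇒  16p = 9  ⇒  p = 9/16.
At equilibrium Firm B is indifferent across columns, so Firm B's payoff equals the payoff from Low: (9/16)·4 + (7/16)·1 = 43/16.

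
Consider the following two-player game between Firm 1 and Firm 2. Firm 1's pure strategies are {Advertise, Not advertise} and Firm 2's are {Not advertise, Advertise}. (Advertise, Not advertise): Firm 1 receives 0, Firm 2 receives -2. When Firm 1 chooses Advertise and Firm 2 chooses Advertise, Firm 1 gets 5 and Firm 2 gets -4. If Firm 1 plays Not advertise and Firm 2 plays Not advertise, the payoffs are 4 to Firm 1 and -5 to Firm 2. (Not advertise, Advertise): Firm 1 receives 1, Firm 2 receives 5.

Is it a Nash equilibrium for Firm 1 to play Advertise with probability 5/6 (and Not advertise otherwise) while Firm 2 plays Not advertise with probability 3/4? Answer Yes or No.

Given Firm 2's mix q = 3/4, Firm 1's payoff from Advertise is 5/4 but from Not advertise is 13/4. Firm 1 strictly prefers Not advertise, so Firm 1 would not mix.
So the proposed profile is not a Nash equilibrium.

No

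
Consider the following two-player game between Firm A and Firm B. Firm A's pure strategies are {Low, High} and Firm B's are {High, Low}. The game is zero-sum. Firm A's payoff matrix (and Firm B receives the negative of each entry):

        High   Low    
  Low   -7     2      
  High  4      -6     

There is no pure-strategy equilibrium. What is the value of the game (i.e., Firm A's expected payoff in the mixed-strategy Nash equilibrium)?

v = -34/19

Set Firm A's expected payoff from Low equal to that from High:
  Firm A's payoff to Low: q·(-7) + (1−q)·2 = -9q + 2
  Firm A's payoff to High: q·4 + (1−q)·(-6) = 10q - 6
  -9q + 2 = 10q - 6  ⇒  -19q = -8  ⇒  q = 8/19.
The value is Firm A's expected payoff against this mix (using Low): (8/19)·(-7) + (11/19)·2 = -34/19.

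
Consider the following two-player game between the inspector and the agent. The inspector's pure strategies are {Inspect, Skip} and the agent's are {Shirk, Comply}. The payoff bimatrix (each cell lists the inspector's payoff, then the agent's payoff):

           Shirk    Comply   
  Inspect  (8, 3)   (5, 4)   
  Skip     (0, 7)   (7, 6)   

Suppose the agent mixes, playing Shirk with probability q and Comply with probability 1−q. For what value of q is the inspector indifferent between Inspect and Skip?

q = 1/5

In a mixed equilibrium the inspector is indifferent between Inspect and Skip; this condition fixes q.
  the inspector's payoff from Inspect: q·8 + (1−q)·5 = 3q + 5
  the inspector's payoff from Skip: q·0 + (1−q)·7 = -7q + 7
  3q + 5 = -7q + 7  ⇒  10q = 2  ⇒  q = 1/5.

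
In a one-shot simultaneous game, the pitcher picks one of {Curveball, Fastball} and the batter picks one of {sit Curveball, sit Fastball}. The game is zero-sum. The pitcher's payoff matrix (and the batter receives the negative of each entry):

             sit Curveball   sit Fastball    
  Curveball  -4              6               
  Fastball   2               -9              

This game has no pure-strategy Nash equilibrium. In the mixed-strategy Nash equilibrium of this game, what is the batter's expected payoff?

8/7

The batter's indifference between sit Curveball and sit Fastball determines the pitcher's mixing probability p:
  the batter's payoff to sit Curveball: p·4 + (1−p)·(-2) = 6p - 2
  the batter's payoff to sit Fastball: p·(-6) + (1−p)·9 = -15p + 9
  6p - 2 = -15p + 9  ⇒  21p = 11  ⇒  p = 11/21.
At equilibrium the batter is indifferent across columns, so the batter's payoff equals the payoff from sit Curveball: (11/21)·4 + (10/21)·(-2) = 8/7.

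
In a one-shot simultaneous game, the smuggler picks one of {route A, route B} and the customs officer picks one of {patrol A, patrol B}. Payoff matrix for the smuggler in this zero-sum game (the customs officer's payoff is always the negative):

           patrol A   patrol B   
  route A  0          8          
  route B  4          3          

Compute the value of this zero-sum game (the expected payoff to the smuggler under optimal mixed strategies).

v = 32/9

For the smuggler to be willing to mix, the smuggler must be indifferent between route A and route B, which pins down the customs officer's mix.
  the smuggler's expected payoff from route A: q·0 + (1−q)·8 = -8q + 8
  the smuggler's expected payoff from route B: q·4 + (1−q)·3 = q + 3
  -8q + 8 = q + 3  ⇒  -9q = -5  ⇒  q = 5/9.
The value is the smuggler's expected payoff against this mix (using route A): (5/9)·0 + (4/9)·8 = 32/9.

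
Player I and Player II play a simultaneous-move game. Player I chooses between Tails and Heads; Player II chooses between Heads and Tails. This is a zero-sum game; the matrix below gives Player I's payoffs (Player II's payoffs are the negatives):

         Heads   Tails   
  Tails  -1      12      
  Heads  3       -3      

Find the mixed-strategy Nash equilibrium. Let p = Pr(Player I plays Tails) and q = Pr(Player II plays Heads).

p = 6/19, q = 15/19

For Player II to be willing to mix, Player II must be indifferent between Heads and Tails, which pins down Player I's mix.
  Player II's expected payoff from Heads: p·1 + (1−p)·(-3) = 4p - 3
  Player II's expected payoff from Tails: p·(-12) + (1−p)·3 = -15p + 3
  4p - 3 = -15p + 3  ⇒  19p = 6  ⇒  p = 6/19.
Player I's indifference between Tails and Heads determines Player II's mixing probability q:
  Player I's payoff to Tails: q·(-1) + (1−q)·12 = -13q + 12
  Player I's payoff to Heads: q·3 + (1−q)·(-3) = 6q - 3
  -13q + 12 = 6q - 3  ⇒  -19q = -15  ⇒  q = 15/19.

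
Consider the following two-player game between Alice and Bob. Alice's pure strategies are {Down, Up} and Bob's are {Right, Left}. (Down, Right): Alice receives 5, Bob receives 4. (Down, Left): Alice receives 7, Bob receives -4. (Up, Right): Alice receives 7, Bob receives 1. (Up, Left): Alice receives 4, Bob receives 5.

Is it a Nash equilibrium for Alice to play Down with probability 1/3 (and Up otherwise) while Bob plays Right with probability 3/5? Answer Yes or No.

Yes

Check Bob's indifference given Alice's mix p = 1/3:
  payoff from Right = 2; payoff from Left = 2 — equal.
Check Alice's indifference given Bob's mix q = 3/5:
  payoff from Down = 29/5; payoff from Up = 29/5 — equal.
Both players are indifferent, so neither can profitably deviate.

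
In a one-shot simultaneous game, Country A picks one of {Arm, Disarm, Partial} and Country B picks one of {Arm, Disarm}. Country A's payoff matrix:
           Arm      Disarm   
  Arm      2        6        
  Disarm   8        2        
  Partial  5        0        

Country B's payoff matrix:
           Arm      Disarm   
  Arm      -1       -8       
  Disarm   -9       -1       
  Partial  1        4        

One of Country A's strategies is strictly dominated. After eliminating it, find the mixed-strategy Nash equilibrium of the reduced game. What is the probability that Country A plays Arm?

p = 8/15

Country A's strategy Partial is strictly dominated by Disarm: 8 > 5 and 2 > 0. Eliminate Partial.
Country A's mix must leave Country B indifferent between Arm and Disarm.
  Country B's expected payoff from Arm: p·(-1) + (1−p)·(-9) = 8p - 9
  Country B's expected payoff from Disarm: p·(-8) + (1−p)·(-1) = -7p - 1
  8p - 9 = -7p - 1  ⇒  15p = 8  ⇒  p = 8/15.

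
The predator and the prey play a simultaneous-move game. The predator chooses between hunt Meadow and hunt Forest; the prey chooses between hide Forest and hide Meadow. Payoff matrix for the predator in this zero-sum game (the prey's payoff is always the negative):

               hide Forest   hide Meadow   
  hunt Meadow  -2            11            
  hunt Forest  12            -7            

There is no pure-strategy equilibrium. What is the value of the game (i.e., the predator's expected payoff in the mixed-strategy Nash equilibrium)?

v = 59/16

Set the predator's expected payoff from hunt Meadow equal to that from hunt Forest:
  the predator's payoff from hunt Meadow: q·(-2) + (1−q)·11 = -13q + 11
  the predator's payoff from hunt Forest: q·12 + (1−q)·(-7) = 19q - 7
  -13q + 11 = 19q - 7  ⇒  -32q = -18  ⇒  q = 9/16.
The value is the predator's expected payoff against this mix (using hunt Meadow): (9/16)·(-2) + (7/16)·11 = 59/16.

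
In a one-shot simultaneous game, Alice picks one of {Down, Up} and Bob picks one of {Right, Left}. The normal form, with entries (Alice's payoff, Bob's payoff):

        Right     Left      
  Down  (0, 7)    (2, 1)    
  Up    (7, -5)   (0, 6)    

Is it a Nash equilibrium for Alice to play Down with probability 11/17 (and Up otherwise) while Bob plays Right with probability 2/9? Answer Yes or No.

Check Bob's indifference given Alice's mix p = 11/17:
  payoff from Right = 47/17; payoff from Left = 47/17 — equal.
Check Alice's indifference given Bob's mix q = 2/9:
  payoff from Down = 14/9; payoff from Up = 14/9 — equal.
Both players are indifferent, so neither can profitably deviate.

Yes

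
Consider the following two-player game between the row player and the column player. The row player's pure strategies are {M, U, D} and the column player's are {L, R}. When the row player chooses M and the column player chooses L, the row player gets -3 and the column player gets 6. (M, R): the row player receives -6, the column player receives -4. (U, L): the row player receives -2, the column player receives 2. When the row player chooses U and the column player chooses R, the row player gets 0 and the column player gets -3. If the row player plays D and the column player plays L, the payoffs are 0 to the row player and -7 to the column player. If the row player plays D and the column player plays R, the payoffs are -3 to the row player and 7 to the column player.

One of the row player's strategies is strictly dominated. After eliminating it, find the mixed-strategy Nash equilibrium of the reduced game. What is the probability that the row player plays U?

p = 14/19

The row player's strategy M is strictly dominated by D: 0 > -3 and -3 > -6. Eliminate M.
For the column player to be willing to mix, the column player must be indifferent between L and R, which pins down the row player's mix.
  the column player's expected payoff from L: p·2 + (1−p)·(-7) = 9p - 7
  the column player's expected payoff from R: p·(-3) + (1−p)·7 = -10p + 7
  9p - 7 = -10p + 7  ⇒  19p = 14  ⇒  p = 14/19.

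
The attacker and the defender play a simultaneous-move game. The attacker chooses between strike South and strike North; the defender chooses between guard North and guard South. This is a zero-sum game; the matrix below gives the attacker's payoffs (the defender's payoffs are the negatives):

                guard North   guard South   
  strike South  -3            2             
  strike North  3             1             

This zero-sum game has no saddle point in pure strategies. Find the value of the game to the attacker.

v = 9/7

The defender's mix must leave the attacker indifferent between strike South and strike North.
  the attacker's payoff to strike South: q·(-3) + (1−q)·2 = -5q + 2
  the attacker's payoff to strike North: q·3 + (1−q)·1 = 2q + 1
  -5q + 2 = 2q + 1  ⇒  -7q = -1  ⇒  q = 1/7.
The value is the attacker's expected payoff against this mix (using strike South): (1/7)·(-3) + (6/7)·2 = 9/7.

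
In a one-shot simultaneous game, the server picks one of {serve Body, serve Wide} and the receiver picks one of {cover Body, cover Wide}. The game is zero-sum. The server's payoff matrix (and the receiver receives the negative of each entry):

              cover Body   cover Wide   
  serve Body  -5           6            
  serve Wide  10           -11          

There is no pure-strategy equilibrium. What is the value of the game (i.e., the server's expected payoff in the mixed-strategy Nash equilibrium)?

v = 5/32

In a mixed equilibrium the server is indifferent between serve Body and serve Wide; this condition fixes q.
  the server's payoff to serve Body: q·(-5) + (1−q)·6 = -11q + 6
  the server's payoff to serve Wide: q·10 + (1−q)·(-11) = 21q - 11
  -11q + 6 = 21q - 11  ⇒  -32q = -17  ⇒  q = 17/32.
The value is the server's expected payoff against this mix (using serve Body): (17/32)·(-5) + (15/32)·6 = 5/32.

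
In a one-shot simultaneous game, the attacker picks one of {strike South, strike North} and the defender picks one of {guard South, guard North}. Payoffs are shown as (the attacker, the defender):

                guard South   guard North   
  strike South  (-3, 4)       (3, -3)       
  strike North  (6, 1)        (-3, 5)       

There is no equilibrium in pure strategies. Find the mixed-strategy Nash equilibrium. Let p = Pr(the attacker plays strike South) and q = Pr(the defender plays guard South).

In a mixed equilibrium the defender is indifferent between guard South and guard North; this condition fixes p.
  the defender's payoff to guard South: p·4 + (1−p)·1 = 3p + 1
  the defender's payoff to guard North: p·(-3) + (1−p)·5 = -8p + 5
  3p + 1 = -8p + 5  ⇒  11p = 4  ⇒  p = 4/11.
In a mixed equilibrium the attacker is indifferent between strike South and strike North; this condition fixes q.
  the attacker's payoff to strike South: q·(-3) + (1−q)·3 = -6q + 3
  the attacker's payoff to strike North: q·6 + (1−q)·(-3) = 9q - 3
  -6q + 3 = 9q - 3  ⇒  -15q = -6  ⇒  q = 2/5.

p = 4/11, q = 2/5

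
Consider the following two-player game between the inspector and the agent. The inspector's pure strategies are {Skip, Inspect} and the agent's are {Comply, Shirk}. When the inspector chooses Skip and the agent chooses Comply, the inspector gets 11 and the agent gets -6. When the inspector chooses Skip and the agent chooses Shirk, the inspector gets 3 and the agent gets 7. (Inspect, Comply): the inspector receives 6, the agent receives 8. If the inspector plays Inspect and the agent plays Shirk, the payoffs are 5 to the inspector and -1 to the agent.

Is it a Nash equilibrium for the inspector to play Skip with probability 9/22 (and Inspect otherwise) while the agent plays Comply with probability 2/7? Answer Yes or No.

Yes

Check the agent's indifference given the inspector's mix p = 9/22:
  payoff from Comply = 25/11; payoff from Shirk = 25/11 — equal.
Check the inspector's indifference given the agent's mix q = 2/7:
  payoff from Skip = 37/7; payoff from Inspect = 37/7 — equal.
Both players are indifferent, so neither can profitably deviate.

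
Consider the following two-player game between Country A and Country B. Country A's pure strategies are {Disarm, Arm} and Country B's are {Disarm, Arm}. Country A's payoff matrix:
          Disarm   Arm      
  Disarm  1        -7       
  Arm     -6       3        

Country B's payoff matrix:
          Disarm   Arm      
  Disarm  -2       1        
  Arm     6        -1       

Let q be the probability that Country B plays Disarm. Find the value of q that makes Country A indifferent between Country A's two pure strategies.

q = 10/17

Set Country A's expected payoff from Disarm equal to that from Arm:
  Country A's expected payoff from Disarm: q·1 + (1−q)·(-7) = 8q - 7
  Country A's expected payoff from Arm: q·(-6) + (1−q)·3 = -9q + 3
  8q - 7 = -9q + 3  ⇒  17q = 10  ⇒  q = 10/17.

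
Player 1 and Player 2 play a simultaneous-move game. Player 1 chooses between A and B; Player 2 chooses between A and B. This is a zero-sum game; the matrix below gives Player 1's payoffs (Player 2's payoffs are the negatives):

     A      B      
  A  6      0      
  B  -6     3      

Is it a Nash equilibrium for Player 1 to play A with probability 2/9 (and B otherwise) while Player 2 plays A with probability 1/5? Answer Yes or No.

No

Given Player 1's mix p = 2/9, Player 2's payoff from A is 10/3 but from B is -7/3. Player 2 strictly prefers A, so Player 2 would not mix.
So the proposed profile is not a Nash equilibrium.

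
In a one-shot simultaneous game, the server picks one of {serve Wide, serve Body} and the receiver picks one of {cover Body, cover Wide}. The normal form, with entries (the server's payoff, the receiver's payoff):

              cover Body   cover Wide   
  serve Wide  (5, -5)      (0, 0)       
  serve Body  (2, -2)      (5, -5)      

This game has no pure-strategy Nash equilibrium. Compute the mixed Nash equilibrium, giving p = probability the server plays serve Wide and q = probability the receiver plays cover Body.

In a mixed equilibrium the receiver is indifferent between cover Body and cover Wide; this condition fixes p.
  the receiver's payoff to cover Body: p·(-5) + (1−p)·(-2) = -3p - 2
  the receiver's payoff to cover Wide: p·0 + (1−p)·(-5) = 5p - 5
  -3p - 2 = 5p - 5  ⇒  -8p = -3  ⇒  p = 3/8.
The server's indifference between serve Wide and serve Body determines the receiver's mixing probability q:
  the server's payoff to serve Wide: q·5 + (1−q)·0 = 5q
  the server's payoff to serve Body: q·2 + (1−q)·5 = -3q + 5
  5q = -3q + 5  ⇒  8q = 5  ⇒  q = 5/8.

p = 3/8, q = 5/8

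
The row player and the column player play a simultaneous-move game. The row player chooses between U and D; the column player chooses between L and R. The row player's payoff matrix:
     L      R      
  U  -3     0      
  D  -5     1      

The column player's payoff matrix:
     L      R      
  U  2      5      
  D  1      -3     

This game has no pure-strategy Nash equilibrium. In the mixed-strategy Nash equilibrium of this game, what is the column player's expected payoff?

11/7

The row player's mix must leave the column player indifferent between L and R.
  the column player's payoff from L: p·2 + (1−p)·1 = p + 1
  the column player's payoff from R: p·5 + (1−p)·(-3) = 8p - 3
  p + 1 = 8p - 3  ⇒  -7p = -4  ⇒  p = 4/7.
At equilibrium the column player is indifferent across columns, so the column player's payoff equals the payoff from L: (4/7)·2 + (3/7)·1 = 11/7.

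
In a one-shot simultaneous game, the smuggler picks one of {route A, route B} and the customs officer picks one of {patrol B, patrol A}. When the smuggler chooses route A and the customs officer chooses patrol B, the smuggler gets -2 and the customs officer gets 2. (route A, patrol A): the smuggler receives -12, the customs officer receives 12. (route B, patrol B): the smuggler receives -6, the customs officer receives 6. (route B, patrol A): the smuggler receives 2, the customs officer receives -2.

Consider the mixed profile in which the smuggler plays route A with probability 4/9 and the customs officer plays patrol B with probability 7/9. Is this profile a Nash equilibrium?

Check the customs officer's indifference given the smuggler's mix p = 4/9:
  payoff from patrol B = 38/9; payoff from patrol A = 38/9 — equal.
Check the smuggler's indifference given the customs officer's mix q = 7/9:
  payoff from route A = -38/9; payoff from route B = -38/9 — equal.
Both players are indifferent, so neither can profitably deviate.

Yes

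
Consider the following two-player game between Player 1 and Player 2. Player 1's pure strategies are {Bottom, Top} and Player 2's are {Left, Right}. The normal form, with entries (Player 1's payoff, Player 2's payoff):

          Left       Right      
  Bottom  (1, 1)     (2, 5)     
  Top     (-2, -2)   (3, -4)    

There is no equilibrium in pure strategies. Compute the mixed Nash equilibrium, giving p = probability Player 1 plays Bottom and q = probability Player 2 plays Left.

p = 1/3, q = 1/4

Set Player 2's expected payoff from Left equal to that from Right:
  Player 2's expected payoff from Left: p·1 + (1−p)·(-2) = 3p - 2
  Player 2's expected payoff from Right: p·5 + (1−p)·(-4) = 9p - 4
  3p - 2 = 9p - 4  ⇒  -6p = -2  ⇒  p = 1/3.
In a mixed equilibrium Player 1 is indifferent between Bottom and Top; this condition fixes q.
  Player 1's payoff to Bottom: q·1 + (1−q)·2 = -q + 2
  Player 1's payoff to Top: q·(-2) + (1−q)·3 = -5q + 3
  -q + 2 = -5q + 3  ⇒  4q = 1  ⇒  q = 1/4.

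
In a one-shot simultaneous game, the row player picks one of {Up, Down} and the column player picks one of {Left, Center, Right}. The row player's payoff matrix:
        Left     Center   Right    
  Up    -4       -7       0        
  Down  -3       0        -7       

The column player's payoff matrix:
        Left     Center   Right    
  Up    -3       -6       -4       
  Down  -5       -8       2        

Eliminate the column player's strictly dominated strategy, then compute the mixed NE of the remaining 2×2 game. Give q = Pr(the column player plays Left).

q = 7/8

The column player's strategy Center is strictly dominated by Left: -3 > -6 and -5 > -8. Eliminate Center.
The row player's indifference between Up and Down determines the column player's mixing probability q:
  the row player's expected payoff from Up: q·(-4) + (1−q)·0 = -4q
  the row player's expected payoff from Down: q·(-3) + (1−q)·(-7) = 4q - 7
  -4q = 4q - 7  ⇒  -8q = -7  ⇒  q = 7/8.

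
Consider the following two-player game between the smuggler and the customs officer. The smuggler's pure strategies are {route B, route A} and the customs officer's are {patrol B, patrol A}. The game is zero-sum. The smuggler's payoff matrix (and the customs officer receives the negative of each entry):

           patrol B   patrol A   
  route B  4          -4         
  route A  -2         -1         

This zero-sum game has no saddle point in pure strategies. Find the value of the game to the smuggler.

The customs officer's mix must leave the smuggler indifferent between route B and route A.
  the smuggler's expected payoff from route B: q·4 + (1−q)·(-4) = 8q - 4
  the smuggler's expected payoff from route A: q·(-2) + (1−q)·(-1) = -q - 1
  8q - 4 = -q - 1  ⇒  9q = 3  ⇒  q = 1/3.
The value is the smuggler's expected payoff against this mix (using route B): (1/3)·4 + (2/3)·(-4) = -4/3.

v = -4/3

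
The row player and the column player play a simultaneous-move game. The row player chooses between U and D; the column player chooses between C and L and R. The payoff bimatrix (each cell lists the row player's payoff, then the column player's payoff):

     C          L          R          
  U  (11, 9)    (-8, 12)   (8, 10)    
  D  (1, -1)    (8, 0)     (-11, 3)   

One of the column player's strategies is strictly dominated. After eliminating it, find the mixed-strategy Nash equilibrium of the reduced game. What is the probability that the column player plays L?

q = 19/35

The column player's strategy C is strictly dominated by L: 12 > 9 and 0 > -1. Eliminate C.
In a mixed equilibrium the row player is indifferent between U and D; this condition fixes q.
  the row player's payoff from U: q·(-8) + (1−q)·8 = -16q + 8
  the row player's payoff from D: q·8 + (1−q)·(-11) = 19q - 11
  -16q + 8 = 19q - 11  ⇒  -35q = -19  ⇒  q = 19/35.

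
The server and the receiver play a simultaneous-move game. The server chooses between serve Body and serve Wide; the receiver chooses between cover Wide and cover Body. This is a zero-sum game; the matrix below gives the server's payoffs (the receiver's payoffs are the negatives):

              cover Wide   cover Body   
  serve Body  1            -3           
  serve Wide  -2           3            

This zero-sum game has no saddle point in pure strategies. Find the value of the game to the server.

v = -1/3

The server's indifference between serve Body and serve Wide determines the receiver's mixing probability q:
  the server's expected payoff from serve Body: q·1 + (1−q)·(-3) = 4q - 3
  the server's expected payoff from serve Wide: q·(-2) + (1−q)·3 = -5q + 3
  4q - 3 = -5q + 3  ⇒  9q = 6  ⇒  q = 2/3.
The value is the server's expected payoff against this mix (using serve Body): (2/3)·1 + (1/3)·(-3) = -1/3.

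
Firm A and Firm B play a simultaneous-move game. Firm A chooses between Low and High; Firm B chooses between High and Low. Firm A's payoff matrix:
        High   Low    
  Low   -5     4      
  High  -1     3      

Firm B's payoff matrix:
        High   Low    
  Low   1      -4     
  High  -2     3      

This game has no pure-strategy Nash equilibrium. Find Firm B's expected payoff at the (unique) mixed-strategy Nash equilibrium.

-1/2

Firm B's indifference between High and Low determines Firm A's mixing probability p:
  Firm B's payoff to High: p·1 + (1−p)·(-2) = 3p - 2
  Firm B's payoff to Low: p·(-4) + (1−p)·3 = -7p + 3
  3p - 2 = -7p + 3  ⇒  10p = 5  ⇒  p = 1/2.
At equilibrium Firm B is indifferent across columns, so Firm B's payoff equals the payoff from High: (1/2)·1 + (1/2)·(-2) = -1/2.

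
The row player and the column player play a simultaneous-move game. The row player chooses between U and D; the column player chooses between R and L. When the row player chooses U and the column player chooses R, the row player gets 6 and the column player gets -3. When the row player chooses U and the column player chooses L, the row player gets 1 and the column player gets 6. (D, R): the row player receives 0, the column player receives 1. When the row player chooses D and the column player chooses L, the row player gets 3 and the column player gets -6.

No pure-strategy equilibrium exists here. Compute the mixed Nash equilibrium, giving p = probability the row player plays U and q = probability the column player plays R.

p = 7/16, q = 1/4

The row player's mix must leave the column player indifferent between R and L.
  the column player's payoff from R: p·(-3) + (1−p)·1 = -4p + 1
  the column player's payoff from L: p·6 + (1−p)·(-6) = 12p - 6
  -4p + 1 = 12p - 6  ⇒  -16p = -7  ⇒  p = 7/16.
For the row player to be willing to mix, the row player must be indifferent between U and D, which pins down the column player's mix.
  the row player's expected payoff from U: q·6 + (1−q)·1 = 5q + 1
  the row player's expected payoff from D: q·0 + (1−q)·3 = -3q + 3
  5q + 1 = -3q + 3  ⇒  8q = 2  ⇒  q = 1/4.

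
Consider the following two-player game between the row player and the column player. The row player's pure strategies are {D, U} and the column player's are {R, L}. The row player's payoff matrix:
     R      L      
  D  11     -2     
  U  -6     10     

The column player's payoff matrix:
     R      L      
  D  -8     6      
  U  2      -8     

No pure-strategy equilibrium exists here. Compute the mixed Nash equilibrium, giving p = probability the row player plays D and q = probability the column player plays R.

The row player's mix must leave the column player indifferent between R and L.
  the column player's expected payoff from R: p·(-8) + (1−p)·2 = -10p + 2
  the column player's expected payoff from L: p·6 + (1−p)·(-8) = 14p - 8
  -10p + 2 = 14p - 8  ⇒  -24p = -10  ⇒  p = 5/12.
The column player's mix must leave the row player indifferent between D and U.
  the row player's expected payoff from D: q·11 + (1−q)·(-2) = 13q - 2
  the row player's expected payoff from U: q·(-6) + (1−q)·10 = -16q + 10
  13q - 2 = -16q + 10  ⇒  29q = 12  ⇒  q = 12/29.

p = 5/12, q = 12/29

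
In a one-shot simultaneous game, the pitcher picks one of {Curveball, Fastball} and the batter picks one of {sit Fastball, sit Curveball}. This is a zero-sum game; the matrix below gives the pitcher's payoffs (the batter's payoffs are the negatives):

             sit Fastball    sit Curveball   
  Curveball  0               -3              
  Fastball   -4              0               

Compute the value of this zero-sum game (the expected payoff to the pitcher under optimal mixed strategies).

For the pitcher to be willing to mix, the pitcher must be indifferent between Curveball and Fastball, which pins down the batter's mix.
  the pitcher's expected payoff from Curveball: q·0 + (1−q)·(-3) = 3q - 3
  the pitcher's expected payoff from Fastball: q·(-4) + (1−q)·0 = -4q
  3q - 3 = -4q  ⇒  7q = 3  ⇒  q = 3/7.
The value is the pitcher's expected payoff against this mix (using Curveball): (3/7)·0 + (4/7)·(-3) = -12/7.

v = -12/7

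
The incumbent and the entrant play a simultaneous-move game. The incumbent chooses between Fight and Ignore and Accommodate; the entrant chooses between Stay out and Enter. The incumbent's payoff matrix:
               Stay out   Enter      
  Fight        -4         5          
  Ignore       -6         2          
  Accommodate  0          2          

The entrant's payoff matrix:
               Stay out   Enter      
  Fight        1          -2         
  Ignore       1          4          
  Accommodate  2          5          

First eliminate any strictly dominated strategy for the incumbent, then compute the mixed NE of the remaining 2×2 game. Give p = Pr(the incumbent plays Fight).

p = 1/2

The incumbent's strategy Ignore is strictly dominated by Fight: -4 > -6 and 5 > 2. Eliminate Ignore.
In a mixed equilibrium the entrant is indifferent between Stay out and Enter; this condition fixes p.
  the entrant's payoff from Stay out: p·1 + (1−p)·2 = -p + 2
  the entrant's payoff from Enter: p·(-2) + (1−p)·5 = -7p + 5
  -p + 2 = -7p + 5  ⇒  6p = 3  ⇒  p = 1/2.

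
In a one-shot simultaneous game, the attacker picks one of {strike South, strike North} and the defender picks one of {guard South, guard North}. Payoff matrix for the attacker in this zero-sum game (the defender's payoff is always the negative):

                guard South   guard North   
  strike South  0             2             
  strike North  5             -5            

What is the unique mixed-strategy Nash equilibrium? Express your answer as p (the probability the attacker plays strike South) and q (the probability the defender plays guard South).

p = 5/6, q = 7/12

The defender's indifference between guard South and guard North determines the attacker's mixing probability p:
  the defender's payoff to guard South: p·0 + (1−p)·(-5) = 5p - 5
  the defender's payoff to guard North: p·(-2) + (1−p)·5 = -7p + 5
  5p - 5 = -7p + 5  ⇒  12p = 10  ⇒  p = 5/6.
The attacker's indifference between strike South and strike North determines the defender's mixing probability q:
  the attacker's expected payoff from strike South: q·0 + (1−q)·2 = -2q + 2
  the attacker's expected payoff from strike North: q·5 + (1−q)·(-5) = 10q - 5
  -2q + 2 = 10q - 5  ⇒  -12q = -7  ⇒  q = 7/12.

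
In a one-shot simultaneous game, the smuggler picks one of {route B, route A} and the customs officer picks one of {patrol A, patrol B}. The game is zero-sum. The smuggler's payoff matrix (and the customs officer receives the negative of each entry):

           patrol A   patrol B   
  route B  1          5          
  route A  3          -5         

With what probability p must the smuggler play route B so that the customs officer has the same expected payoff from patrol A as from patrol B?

In a mixed equilibrium the customs officer is indifferent between patrol A and patrol B; this condition fixes p.
  the customs officer's payoff to patrol A: p·(-1) + (1−p)·(-3) = 2p - 3
  the customs officer's payoff to patrol B: p·(-5) + (1−p)·5 = -10p + 5
  2p - 3 = -10p + 5  ⇒  12p = 8  ⇒  p = 2/3.

p = 2/3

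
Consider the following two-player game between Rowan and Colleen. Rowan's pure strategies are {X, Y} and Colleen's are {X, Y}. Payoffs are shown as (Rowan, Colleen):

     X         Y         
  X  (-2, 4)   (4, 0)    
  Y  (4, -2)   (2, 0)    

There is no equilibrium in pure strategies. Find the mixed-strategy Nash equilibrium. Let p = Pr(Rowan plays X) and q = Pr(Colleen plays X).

p = 1/3, q = 1/4

For Colleen to be willing to mix, Colleen must be indifferent between X and Y, which pins down Rowan's mix.
  Colleen's payoff to X: p·4 + (1−p)·(-2) = 6p - 2
  Colleen's payoff to Y: p·0 + (1−p)·0 = 0
  6p - 2 = 0  ⇒  6p = 2  ⇒  p = 1/3.
Colleen's mix must leave Rowan indifferent between X and Y.
  Rowan's payoff to X: q·(-2) + (1−q)·4 = -6q + 4
  Rowan's payoff to Y: q·4 + (1−q)·2 = 2q + 2
  -6q + 4 = 2q + 2  ⇒  -8q = -2  ⇒  q = 1/4.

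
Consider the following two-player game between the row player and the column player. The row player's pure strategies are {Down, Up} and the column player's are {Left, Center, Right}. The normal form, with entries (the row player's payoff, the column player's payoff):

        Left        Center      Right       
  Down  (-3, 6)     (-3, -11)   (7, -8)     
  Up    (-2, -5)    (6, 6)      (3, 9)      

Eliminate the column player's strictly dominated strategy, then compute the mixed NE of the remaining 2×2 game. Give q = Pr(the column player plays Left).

q = 4/5

The column player's strategy Center is strictly dominated by Right: -8 > -11 and 9 > 6. Eliminate Center.
The row player's indifference between Down and Up determines the column player's mixing probability q:
  the row player's payoff to Down: q·(-3) + (1−q)·7 = -10q + 7
  the row player's payoff to Up: q·(-2) + (1−q)·3 = -5q + 3
  -10q + 7 = -5q + 3  ⇒  -5q = -4  ⇒  q = 4/5.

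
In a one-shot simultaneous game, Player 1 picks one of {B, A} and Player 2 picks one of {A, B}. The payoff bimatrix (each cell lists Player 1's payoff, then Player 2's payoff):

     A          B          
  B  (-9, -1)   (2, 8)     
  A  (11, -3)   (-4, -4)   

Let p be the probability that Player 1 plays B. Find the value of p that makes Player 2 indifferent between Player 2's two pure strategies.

p = 1/10

Player 1's mix must leave Player 2 indifferent between A and B.
  Player 2's expected payoff from A: p·(-1) + (1−p)·(-3) = 2p - 3
  Player 2's expected payoff from B: p·8 + (1−p)·(-4) = 12p - 4
  2p - 3 = 12p - 4  ⇒  -10p = -1  ⇒  p = 1/10.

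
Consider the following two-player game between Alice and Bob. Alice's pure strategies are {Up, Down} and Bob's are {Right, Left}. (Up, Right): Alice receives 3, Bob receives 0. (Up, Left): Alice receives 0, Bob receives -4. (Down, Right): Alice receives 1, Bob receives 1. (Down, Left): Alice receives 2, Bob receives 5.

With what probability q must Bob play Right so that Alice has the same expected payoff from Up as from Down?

q = 1/2

Bob's mix must leave Alice indifferent between Up and Down.
  Alice's payoff from Up: q·3 + (1−q)·0 = 3q
  Alice's payoff from Down: q·1 + (1−q)·2 = -q + 2
  3q = -q + 2  ⇒  4q = 2  ⇒  q = 1/2.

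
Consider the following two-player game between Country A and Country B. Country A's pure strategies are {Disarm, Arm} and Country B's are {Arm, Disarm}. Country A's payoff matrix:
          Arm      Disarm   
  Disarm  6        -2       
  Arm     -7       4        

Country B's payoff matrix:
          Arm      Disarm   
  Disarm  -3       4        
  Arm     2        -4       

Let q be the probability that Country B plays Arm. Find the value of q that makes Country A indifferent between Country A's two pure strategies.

In a mixed equilibrium Country A is indifferent between Disarm and Arm; this condition fixes q.
  Country A's payoff from Disarm: q·6 + (1−q)·(-2) = 8q - 2
  Country A's payoff from Arm: q·(-7) + (1−q)·4 = -11q + 4
  8q - 2 = -11q + 4  ⇒  19q = 6  ⇒  q = 6/19.

q = 6/19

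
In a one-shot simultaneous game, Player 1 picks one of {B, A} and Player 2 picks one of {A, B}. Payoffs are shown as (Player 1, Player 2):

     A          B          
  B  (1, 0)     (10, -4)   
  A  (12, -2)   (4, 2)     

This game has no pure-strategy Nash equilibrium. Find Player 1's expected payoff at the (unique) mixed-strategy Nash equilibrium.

Player 2's mix must leave Player 1 indifferent between B and A.
  Player 1's payoff from B: q·1 + (1−q)·10 = -9q + 10
  Player 1's payoff from A: q·12 + (1−q)·4 = 8q + 4
  -9q + 10 = 8q + 4  ⇒  -17q = -6  ⇒  q = 6/17.
At equilibrium Player 1 is indifferent across rows, so Player 1's payoff equals the payoff from B: (6/17)·1 + (11/17)·10 = 116/17.

116/17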